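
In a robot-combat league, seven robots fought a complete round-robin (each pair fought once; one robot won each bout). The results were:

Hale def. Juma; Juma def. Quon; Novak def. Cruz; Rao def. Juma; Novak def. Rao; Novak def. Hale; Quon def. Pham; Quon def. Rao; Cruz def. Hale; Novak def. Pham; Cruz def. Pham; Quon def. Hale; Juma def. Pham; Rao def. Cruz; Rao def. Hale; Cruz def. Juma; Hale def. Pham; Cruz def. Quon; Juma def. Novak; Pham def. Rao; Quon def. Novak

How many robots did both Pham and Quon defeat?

Pham beat: Rao.
Quon beat: Hale, Rao, Novak, Pham.
Both beat: Rao — 1.

1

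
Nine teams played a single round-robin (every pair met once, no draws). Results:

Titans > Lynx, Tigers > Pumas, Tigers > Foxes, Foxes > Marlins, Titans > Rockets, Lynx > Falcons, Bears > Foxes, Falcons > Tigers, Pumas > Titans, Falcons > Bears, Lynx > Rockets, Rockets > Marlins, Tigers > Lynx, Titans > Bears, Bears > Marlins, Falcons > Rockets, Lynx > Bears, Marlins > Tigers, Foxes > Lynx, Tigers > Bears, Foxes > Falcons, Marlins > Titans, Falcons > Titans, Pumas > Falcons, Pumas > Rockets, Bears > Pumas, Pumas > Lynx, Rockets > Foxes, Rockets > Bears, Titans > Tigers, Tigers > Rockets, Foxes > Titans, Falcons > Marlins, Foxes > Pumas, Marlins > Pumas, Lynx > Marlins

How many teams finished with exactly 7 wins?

Win totals: Falcons 5, Bears 3, Rockets 3, Pumas 4, Titans 4, Marlins 3, Lynx 4, Tigers 5, Foxes 5.
No team has exactly 7 wins.

0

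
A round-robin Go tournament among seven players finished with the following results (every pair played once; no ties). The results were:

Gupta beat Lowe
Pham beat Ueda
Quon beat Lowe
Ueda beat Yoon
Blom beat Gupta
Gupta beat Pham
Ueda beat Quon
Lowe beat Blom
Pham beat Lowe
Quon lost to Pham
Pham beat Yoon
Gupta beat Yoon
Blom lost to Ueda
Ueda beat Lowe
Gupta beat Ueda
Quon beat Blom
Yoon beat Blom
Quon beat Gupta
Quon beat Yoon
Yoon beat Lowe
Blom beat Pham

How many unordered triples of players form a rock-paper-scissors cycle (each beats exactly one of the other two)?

9

Win totals: Ueda 4, Pham 4, Blom 2, Quon 4, Lowe 1, Yoon 2, Gupta 4.
A player with w wins dominates both others in C(w,2) triples; summing gives 6 + 6 + 1 + 6 + 0 + 1 + 6 = 26 transitive triples.
Total triples C(7,3) = 35, so cyclic triples = 35 − 26 = 9.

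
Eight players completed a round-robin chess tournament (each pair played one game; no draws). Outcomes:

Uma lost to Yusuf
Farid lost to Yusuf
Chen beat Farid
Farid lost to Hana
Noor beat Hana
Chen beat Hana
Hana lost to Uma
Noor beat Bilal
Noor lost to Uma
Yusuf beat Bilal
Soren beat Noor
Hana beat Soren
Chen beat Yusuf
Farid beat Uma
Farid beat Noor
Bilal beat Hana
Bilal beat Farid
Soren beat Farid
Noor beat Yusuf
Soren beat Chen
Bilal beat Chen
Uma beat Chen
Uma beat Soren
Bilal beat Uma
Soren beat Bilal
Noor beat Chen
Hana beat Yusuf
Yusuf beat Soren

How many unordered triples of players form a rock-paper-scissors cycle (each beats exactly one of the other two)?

Win totals: Yusuf 4, Soren 4, Farid 2, Bilal 4, Chen 3, Hana 3, Noor 4, Uma 4.
A player with w wins dominates both others in C(w,2) triples; summing gives 6 + 6 + 1 + 6 + 3 + 3 + 6 + 6 = 37 transitive triples.
Total triples C(8,3) = 56, so cyclic triples = 56 − 37 = 19.

19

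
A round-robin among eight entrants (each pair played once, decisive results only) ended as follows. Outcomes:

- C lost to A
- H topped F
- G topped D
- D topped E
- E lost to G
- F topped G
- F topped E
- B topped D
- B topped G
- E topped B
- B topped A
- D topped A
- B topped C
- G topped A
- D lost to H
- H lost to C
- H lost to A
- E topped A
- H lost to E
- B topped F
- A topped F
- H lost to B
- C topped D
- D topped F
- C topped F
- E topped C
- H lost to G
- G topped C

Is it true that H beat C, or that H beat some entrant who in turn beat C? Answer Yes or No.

H did not beat C directly.
H beat D, F, but each of them lost to C. No two-step path.

No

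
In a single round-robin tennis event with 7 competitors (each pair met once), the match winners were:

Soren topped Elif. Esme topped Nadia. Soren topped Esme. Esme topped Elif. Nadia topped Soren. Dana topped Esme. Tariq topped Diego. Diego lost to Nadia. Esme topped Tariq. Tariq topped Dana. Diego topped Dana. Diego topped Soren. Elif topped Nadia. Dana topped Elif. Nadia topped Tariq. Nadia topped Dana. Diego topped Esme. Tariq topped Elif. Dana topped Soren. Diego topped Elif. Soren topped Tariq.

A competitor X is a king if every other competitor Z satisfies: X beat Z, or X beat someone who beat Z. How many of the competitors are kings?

5

Soren reaches everyone (king).
Diego reaches everyone (king).
Tariq reaches everyone (king).
Dana cannot reach Diego in two steps.
Esme reaches everyone (king).
Elif cannot reach Esme in two steps.
Nadia reaches everyone (king).
Kings: Soren, Diego, Tariq, Esme, Nadia — 5.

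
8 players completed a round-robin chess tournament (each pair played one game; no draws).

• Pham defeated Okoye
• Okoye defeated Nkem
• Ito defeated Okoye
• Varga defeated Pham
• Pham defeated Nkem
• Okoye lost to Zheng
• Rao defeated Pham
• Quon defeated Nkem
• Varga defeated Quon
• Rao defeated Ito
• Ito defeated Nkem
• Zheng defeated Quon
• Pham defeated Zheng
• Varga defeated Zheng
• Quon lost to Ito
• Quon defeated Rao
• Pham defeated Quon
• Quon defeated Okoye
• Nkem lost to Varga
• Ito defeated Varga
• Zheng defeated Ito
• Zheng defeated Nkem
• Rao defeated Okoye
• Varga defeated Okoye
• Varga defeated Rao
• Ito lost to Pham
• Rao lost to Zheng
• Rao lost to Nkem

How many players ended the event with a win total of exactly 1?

2

Win totals: Ito 4, Zheng 5, Rao 3, Pham 5, Nkem 1, Varga 6, Okoye 1, Quon 3.
Exactly 1: Nkem, Okoye — 2 players.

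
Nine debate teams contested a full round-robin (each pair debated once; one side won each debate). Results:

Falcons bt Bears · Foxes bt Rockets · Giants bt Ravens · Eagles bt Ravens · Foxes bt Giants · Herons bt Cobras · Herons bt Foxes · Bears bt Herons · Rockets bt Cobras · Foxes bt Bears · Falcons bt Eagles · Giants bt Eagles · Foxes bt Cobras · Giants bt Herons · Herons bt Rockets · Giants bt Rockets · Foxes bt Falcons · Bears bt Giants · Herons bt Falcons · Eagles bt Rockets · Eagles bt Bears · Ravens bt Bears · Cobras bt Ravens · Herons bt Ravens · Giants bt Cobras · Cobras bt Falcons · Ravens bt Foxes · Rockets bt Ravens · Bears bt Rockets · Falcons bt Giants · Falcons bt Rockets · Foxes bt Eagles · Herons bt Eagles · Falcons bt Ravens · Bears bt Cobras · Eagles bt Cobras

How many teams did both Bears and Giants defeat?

3

Bears beat: Rockets, Giants, Herons, Cobras.
Giants beat: Rockets, Herons, Cobras, Eagles, Ravens.
Both beat: Rockets, Herons, Cobras — 3.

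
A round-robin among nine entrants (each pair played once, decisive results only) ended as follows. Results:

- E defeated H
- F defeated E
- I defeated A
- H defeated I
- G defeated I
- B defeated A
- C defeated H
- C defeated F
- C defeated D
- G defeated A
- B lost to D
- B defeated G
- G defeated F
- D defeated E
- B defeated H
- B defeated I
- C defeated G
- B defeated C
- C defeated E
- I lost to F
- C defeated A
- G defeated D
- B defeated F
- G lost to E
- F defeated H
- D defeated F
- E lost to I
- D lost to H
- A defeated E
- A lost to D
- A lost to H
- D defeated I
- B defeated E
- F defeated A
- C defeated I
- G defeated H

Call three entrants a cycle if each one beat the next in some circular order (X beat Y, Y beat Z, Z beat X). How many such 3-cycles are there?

11

Win totals: A 1, B 7, C 7, D 5, E 2, F 4, G 5, H 3, I 2.
An entrant with w wins dominates both others in C(w,2) triples; summing gives 0 + 21 + 21 + 10 + 1 + 6 + 10 + 3 + 1 = 73 transitive triples.
Total triples C(9,3) = 84, so cyclic triples = 84 − 73 = 11.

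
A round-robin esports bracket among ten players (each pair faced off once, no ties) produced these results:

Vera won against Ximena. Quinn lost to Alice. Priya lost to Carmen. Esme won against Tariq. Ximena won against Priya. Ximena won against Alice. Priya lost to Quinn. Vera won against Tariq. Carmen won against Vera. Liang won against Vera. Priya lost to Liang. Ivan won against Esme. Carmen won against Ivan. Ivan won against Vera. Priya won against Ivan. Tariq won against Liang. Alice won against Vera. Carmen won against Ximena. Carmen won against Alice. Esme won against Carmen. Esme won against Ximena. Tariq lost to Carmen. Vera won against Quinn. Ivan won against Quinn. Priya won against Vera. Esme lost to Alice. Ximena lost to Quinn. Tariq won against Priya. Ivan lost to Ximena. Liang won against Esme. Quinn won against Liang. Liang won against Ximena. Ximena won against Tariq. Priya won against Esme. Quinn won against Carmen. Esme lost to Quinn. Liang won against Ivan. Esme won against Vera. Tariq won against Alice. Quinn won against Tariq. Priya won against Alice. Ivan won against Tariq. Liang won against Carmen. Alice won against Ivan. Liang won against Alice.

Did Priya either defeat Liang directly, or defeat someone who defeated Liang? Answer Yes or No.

No

Priya did not beat Liang directly.
Priya beat Ivan, Vera, Esme, Alice, but each of them lost to Liang. No two-step path.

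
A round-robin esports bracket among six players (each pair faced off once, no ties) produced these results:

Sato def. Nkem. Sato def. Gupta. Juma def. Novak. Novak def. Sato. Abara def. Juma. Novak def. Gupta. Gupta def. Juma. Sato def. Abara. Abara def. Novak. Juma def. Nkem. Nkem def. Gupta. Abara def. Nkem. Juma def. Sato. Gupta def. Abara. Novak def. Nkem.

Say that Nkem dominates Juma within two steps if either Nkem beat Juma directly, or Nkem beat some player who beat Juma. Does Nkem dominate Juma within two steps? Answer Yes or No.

Yes

Nkem did not beat Juma directly.
Nkem beat Gupta. Of those, Gupta beat Juma.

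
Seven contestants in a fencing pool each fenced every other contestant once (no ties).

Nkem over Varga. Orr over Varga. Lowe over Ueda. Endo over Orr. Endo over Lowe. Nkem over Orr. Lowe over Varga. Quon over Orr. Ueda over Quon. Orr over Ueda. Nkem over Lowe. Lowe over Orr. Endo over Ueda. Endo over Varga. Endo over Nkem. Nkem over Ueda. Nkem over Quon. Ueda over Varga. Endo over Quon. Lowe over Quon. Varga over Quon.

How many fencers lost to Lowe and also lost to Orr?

Lowe beat: Quon, Orr, Ueda, Varga.
Orr beat: Ueda, Varga.
Both beat: Ueda, Varga — 2.

2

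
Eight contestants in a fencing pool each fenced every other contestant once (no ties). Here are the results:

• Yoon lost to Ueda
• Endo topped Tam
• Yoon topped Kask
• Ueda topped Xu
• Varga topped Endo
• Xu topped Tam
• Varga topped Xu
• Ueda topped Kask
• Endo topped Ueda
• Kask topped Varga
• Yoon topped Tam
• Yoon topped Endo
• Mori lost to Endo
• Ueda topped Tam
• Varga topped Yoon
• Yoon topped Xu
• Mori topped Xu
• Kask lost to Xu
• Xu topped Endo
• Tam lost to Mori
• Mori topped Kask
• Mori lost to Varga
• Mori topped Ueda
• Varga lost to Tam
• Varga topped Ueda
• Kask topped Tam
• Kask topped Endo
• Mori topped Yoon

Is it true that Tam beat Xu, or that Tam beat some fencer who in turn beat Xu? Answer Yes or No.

Yes

Tam did not beat Xu directly.
Tam beat Varga. Of those, Varga beat Xu.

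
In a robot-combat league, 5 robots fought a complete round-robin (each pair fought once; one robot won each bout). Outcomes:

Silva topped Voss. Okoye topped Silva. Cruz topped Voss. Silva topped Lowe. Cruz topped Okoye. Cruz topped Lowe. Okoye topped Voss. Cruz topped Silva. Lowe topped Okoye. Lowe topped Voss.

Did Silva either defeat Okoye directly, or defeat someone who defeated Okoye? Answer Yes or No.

Yes

Silva did not beat Okoye directly.
Silva beat Lowe, Voss. Of those, Lowe beat Okoye.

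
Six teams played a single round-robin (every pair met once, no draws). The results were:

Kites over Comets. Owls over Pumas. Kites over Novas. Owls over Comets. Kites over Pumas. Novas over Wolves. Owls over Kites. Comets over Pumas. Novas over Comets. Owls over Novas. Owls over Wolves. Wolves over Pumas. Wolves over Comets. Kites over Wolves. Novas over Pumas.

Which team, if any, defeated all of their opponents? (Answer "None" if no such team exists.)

Owls has 5 wins out of 5 opponents — a perfect record.

Owls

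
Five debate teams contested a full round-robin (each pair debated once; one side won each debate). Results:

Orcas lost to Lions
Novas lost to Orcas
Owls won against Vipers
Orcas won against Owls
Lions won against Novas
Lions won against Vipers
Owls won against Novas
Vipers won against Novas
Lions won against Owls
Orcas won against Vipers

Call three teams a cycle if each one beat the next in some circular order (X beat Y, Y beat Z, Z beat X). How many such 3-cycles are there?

Win totals: Vipers 1, Lions 4, Owls 2, Novas 0, Orcas 3.
A team with w wins dominates both others in C(w,2) triples; summing gives 0 + 6 + 1 + 0 + 3 = 10 transitive triples.
Total triples C(5,3) = 10, so cyclic triples = 10 − 10 = 0.

0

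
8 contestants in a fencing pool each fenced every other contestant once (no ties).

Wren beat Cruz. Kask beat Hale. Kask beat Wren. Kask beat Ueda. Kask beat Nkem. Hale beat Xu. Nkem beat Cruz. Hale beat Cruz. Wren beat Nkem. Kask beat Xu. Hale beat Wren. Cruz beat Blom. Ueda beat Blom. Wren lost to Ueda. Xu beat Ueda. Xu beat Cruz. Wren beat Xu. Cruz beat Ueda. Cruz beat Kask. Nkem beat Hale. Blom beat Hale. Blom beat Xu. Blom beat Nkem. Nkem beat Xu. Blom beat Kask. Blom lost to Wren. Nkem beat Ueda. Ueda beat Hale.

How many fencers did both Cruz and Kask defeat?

Cruz beat: Kask, Blom, Ueda.
Kask beat: Hale, Wren, Nkem, Xu, Ueda.
Both beat: Ueda — 1.

1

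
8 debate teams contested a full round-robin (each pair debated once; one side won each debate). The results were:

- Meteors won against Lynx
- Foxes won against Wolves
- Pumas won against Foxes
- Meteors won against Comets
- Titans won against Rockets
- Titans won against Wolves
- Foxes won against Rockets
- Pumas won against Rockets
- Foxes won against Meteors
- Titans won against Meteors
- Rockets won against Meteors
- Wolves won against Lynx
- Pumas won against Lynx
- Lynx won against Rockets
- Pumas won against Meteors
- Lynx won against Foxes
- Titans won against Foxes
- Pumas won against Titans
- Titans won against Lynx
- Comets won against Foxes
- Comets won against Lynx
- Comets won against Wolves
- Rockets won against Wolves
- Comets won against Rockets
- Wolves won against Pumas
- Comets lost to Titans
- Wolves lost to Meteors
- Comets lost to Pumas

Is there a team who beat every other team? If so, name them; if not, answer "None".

None

Highest win total is Titans with 6 (out of 7 possible).
Titans lost to Pumas, so no team went undefeated.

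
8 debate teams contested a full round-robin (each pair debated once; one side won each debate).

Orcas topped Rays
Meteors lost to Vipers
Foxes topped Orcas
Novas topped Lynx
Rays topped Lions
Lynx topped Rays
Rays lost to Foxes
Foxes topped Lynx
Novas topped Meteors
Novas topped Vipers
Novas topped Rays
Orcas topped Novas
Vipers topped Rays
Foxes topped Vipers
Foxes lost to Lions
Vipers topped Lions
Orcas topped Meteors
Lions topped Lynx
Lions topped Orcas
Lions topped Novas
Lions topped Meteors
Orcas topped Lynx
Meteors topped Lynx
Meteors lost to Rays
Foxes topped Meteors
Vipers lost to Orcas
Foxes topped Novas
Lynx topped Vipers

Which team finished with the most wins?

Foxes

Win totals: Novas 4, Orcas 5, Meteors 1, Lions 5, Foxes 6, Lynx 2, Rays 2, Vipers 3.
Foxes leads with 6 wins (next highest: 5).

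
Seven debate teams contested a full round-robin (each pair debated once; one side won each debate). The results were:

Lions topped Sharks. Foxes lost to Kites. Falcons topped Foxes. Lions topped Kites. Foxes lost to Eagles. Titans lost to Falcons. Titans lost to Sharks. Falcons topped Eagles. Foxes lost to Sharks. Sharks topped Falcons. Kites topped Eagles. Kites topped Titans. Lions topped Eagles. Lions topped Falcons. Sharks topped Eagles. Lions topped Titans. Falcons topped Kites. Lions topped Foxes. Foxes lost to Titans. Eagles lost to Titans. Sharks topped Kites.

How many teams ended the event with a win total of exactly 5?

1

Win totals: Lions 6, Sharks 5, Eagles 1, Kites 3, Foxes 0, Titans 2, Falcons 4.
Exactly 5: Sharks — 1 team.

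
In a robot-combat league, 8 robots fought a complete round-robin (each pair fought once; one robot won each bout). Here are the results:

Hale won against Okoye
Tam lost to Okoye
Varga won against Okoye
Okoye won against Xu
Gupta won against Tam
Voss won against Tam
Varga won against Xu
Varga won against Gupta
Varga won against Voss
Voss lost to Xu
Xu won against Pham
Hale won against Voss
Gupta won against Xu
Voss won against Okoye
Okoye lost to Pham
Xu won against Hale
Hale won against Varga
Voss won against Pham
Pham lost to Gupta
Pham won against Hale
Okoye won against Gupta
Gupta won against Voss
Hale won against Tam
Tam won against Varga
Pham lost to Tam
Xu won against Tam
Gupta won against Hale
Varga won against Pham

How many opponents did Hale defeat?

Hale's results: beat Tam, Varga, Voss, Okoye; lost to Gupta, Pham, Xu.
That is 4 wins.

4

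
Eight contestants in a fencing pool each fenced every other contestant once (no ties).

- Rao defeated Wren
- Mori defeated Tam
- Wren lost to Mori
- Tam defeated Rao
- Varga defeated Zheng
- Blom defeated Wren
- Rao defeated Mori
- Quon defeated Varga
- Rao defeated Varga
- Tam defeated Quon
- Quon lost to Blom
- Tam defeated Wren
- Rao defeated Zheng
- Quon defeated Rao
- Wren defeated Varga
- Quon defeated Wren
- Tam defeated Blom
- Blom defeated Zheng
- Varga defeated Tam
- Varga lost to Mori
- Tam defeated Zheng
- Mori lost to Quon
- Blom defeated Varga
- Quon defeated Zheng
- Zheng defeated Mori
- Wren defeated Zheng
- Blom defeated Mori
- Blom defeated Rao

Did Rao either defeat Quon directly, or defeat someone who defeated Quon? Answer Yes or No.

No

Rao did not beat Quon directly.
Rao beat Mori, Wren, Varga, Zheng, but each of them lost to Quon. No two-step path.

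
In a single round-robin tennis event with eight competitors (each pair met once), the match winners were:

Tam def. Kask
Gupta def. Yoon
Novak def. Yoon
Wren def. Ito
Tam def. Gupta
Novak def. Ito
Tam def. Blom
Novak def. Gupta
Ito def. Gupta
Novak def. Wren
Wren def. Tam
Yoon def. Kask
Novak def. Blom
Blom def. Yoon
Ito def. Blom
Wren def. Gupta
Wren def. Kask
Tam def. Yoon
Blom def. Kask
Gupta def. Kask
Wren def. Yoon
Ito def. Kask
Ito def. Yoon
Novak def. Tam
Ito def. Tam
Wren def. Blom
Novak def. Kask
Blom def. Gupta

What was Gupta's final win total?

2

Gupta's results: beat Kask, Yoon; lost to Ito, Tam, Wren, Blom, Novak.
That is 2 wins.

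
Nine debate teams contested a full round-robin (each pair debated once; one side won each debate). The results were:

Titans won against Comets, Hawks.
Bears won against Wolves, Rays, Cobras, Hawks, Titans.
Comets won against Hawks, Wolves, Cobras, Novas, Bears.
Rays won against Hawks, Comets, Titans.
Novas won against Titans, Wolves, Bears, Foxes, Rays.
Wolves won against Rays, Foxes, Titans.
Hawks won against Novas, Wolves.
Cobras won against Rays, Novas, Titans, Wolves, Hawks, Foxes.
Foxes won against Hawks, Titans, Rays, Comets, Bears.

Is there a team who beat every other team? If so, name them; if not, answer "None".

Highest win total is Cobras with 6 (out of 8 possible).
Cobras lost to Bears, Comets, so no team went undefeated.

None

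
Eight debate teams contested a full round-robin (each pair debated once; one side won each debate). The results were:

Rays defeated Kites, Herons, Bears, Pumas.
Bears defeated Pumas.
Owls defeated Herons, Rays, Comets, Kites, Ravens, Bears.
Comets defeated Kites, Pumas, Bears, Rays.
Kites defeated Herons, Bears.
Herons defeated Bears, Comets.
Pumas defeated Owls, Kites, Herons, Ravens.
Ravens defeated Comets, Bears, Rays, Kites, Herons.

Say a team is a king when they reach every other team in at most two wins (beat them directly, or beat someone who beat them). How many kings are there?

Kites cannot reach Ravens, Rays, Owls in two steps.
Bears cannot reach Rays, Comets in two steps.
Ravens cannot reach Owls in two steps.
Rays reaches everyone (king).
Owls reaches everyone (king).
Herons cannot reach Ravens, Owls in two steps.
Pumas reaches everyone (king).
Comets reaches everyone (king).
Kings: Rays, Owls, Pumas, Comets — 4.

4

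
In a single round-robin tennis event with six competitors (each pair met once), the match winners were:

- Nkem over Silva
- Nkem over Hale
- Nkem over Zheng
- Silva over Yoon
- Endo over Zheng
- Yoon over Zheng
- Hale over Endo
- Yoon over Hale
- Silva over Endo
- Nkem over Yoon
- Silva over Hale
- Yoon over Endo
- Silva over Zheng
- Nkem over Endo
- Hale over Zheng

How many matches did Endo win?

Endo's results: beat Zheng; lost to Hale, Yoon, Nkem, Silva.
That is 1 win.

1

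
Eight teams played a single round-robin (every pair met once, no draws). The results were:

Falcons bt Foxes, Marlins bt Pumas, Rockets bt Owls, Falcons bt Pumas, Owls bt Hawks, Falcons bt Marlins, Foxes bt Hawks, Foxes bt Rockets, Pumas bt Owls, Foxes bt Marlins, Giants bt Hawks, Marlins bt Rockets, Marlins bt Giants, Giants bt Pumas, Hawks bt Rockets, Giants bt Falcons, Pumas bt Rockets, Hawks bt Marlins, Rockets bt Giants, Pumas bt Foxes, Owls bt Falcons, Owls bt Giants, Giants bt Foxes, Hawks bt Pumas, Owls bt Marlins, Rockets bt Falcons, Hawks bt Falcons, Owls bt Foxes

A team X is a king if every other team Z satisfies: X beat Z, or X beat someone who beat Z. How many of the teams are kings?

8

Marlins reaches everyone (king).
Falcons reaches everyone (king).
Giants reaches everyone (king).
Pumas reaches everyone (king).
Foxes reaches everyone (king).
Rockets reaches everyone (king).
Hawks reaches everyone (king).
Owls reaches everyone (king).
Kings: Marlins, Falcons, Giants, Pumas, Foxes, Rockets, Hawks, Owls — 8.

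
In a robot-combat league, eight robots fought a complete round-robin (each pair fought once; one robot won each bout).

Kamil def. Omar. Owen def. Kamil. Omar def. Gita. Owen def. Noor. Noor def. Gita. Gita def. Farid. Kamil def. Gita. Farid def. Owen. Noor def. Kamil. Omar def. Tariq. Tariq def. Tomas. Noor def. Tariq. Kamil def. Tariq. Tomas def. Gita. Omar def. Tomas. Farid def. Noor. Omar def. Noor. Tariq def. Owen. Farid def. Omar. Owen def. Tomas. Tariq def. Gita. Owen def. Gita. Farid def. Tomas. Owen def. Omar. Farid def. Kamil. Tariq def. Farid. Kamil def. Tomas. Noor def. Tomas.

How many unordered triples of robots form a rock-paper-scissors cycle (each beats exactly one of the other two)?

Win totals: Owen 5, Farid 5, Noor 4, Kamil 4, Tariq 4, Gita 1, Omar 4, Tomas 1.
A robot with w wins dominates both others in C(w,2) triples; summing gives 10 + 10 + 6 + 6 + 6 + 0 + 6 + 0 = 44 transitive triples.
Total triples C(8,3) = 56, so cyclic triples = 56 − 44 = 12.

12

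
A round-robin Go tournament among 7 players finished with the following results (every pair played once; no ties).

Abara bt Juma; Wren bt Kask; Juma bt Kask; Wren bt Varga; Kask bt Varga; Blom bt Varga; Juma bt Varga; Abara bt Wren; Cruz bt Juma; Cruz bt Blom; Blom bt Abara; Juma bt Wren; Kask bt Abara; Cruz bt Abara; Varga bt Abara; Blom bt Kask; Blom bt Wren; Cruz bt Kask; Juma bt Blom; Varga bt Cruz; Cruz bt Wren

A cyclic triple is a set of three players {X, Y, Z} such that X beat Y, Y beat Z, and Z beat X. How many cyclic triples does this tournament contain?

Win totals: Juma 4, Varga 2, Wren 2, Kask 2, Abara 2, Cruz 5, Blom 4.
A player with w wins dominates both others in C(w,2) triples; summing gives 6 + 1 + 1 + 1 + 1 + 10 + 6 = 26 transitive triples.
Total triples C(7,3) = 35, so cyclic triples = 35 − 26 = 9.

9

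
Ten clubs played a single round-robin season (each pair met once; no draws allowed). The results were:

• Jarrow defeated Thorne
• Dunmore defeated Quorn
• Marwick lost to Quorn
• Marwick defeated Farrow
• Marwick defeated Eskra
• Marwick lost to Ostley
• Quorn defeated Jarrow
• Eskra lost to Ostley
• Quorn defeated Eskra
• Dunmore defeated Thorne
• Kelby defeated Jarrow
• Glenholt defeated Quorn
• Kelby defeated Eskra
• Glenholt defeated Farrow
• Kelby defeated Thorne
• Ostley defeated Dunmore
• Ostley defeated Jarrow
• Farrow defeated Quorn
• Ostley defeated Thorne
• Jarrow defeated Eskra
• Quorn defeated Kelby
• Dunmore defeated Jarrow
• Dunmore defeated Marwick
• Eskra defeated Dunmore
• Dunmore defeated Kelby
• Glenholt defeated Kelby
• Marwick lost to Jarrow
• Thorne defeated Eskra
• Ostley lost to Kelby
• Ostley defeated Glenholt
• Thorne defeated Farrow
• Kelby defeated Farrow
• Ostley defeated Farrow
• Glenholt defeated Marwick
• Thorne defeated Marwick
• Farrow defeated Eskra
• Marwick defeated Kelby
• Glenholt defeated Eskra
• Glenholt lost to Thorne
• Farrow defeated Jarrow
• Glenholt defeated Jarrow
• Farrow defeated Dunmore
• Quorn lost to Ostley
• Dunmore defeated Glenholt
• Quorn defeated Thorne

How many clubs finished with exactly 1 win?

Win totals: Eskra 1, Ostley 8, Kelby 5, Jarrow 3, Thorne 4, Quorn 5, Farrow 4, Marwick 3, Dunmore 6, Glenholt 6.
Exactly 1: Eskra — 1 club.

1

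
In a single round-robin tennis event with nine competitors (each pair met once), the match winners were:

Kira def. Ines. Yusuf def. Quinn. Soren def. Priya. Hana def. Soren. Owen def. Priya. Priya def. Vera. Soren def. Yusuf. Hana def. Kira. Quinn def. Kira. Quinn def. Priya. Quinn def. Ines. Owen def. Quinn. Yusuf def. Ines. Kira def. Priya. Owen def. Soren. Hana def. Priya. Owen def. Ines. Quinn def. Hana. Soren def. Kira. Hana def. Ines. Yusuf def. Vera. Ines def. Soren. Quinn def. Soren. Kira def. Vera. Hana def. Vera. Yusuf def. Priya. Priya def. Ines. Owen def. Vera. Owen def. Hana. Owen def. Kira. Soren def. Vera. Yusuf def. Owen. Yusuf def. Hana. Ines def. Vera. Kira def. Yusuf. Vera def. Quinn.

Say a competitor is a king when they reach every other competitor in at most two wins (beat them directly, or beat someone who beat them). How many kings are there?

4

Hana cannot reach Owen in two steps.
Kira reaches everyone (king).
Priya cannot reach Hana, Kira, Owen, Yusuf in two steps.
Owen reaches everyone (king).
Soren reaches everyone (king).
Quinn cannot reach Owen in two steps.
Ines cannot reach Hana, Owen in two steps.
Vera cannot reach Owen, Yusuf in two steps.
Yusuf reaches everyone (king).
Kings: Kira, Owen, Soren, Yusuf — 4.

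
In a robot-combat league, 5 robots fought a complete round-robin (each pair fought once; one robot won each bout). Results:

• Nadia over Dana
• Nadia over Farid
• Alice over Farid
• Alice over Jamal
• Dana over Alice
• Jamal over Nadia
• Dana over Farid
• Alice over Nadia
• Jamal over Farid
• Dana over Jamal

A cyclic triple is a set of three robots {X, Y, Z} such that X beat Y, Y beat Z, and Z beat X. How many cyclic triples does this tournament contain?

Of the C(5,3) = 10 triples, the cyclic ones are: {Nadia, Dana, Alice}; {Nadia, Dana, Jamal}.
That is 2.

2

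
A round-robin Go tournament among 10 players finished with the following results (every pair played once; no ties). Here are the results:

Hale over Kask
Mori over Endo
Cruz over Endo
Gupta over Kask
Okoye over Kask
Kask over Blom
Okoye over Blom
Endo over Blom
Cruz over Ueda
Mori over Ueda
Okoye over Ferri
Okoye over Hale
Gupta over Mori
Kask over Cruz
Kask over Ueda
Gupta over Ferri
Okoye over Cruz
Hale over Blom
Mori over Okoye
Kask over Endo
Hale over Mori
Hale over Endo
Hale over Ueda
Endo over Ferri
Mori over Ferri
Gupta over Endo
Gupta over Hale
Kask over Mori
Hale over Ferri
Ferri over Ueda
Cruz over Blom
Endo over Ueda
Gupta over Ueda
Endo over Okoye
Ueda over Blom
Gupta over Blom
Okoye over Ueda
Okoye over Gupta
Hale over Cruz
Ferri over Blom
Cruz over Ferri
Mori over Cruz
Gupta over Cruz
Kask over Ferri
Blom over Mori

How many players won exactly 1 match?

Win totals: Ferri 2, Okoye 7, Gupta 8, Ueda 1, Blom 1, Endo 4, Cruz 4, Hale 7, Kask 6, Mori 5.
Exactly 1: Ueda, Blom — 2 players.

2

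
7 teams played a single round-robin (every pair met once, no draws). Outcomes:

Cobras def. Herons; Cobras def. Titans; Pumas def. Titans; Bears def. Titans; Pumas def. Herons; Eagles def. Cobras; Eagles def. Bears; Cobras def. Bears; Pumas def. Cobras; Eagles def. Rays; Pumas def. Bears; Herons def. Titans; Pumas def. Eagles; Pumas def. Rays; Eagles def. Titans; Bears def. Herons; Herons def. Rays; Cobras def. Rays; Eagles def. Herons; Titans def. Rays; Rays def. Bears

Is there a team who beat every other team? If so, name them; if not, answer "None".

Pumas has 6 wins out of 6 opponents — a perfect record.

Pumas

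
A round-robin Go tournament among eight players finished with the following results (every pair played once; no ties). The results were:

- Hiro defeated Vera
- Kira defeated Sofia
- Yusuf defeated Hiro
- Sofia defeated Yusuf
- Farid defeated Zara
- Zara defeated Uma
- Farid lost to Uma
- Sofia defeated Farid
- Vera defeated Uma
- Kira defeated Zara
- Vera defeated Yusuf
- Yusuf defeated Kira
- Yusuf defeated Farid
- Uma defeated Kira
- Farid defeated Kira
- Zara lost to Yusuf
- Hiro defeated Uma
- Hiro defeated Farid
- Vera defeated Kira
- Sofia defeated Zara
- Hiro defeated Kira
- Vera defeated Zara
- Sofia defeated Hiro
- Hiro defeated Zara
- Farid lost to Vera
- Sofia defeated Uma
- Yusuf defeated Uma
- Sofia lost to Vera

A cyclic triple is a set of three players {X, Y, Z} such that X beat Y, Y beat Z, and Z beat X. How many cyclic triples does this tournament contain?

Win totals: Hiro 5, Sofia 5, Vera 6, Yusuf 5, Zara 1, Uma 2, Farid 2, Kira 2.
A player with w wins dominates both others in C(w,2) triples; summing gives 10 + 10 + 15 + 10 + 0 + 1 + 1 + 1 = 48 transitive triples.
Total triples C(8,3) = 56, so cyclic triples = 56 − 48 = 8.

8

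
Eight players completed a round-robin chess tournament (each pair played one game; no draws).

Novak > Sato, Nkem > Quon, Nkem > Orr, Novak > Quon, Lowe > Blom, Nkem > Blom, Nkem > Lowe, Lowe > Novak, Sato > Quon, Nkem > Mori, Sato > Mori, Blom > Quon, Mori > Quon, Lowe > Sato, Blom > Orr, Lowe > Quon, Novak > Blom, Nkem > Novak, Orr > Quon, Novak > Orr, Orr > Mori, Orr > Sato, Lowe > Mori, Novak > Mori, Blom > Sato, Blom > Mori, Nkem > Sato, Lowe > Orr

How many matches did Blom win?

4

Blom's results: beat Mori, Sato, Quon, Orr; lost to Nkem, Novak, Lowe.
That is 4 wins.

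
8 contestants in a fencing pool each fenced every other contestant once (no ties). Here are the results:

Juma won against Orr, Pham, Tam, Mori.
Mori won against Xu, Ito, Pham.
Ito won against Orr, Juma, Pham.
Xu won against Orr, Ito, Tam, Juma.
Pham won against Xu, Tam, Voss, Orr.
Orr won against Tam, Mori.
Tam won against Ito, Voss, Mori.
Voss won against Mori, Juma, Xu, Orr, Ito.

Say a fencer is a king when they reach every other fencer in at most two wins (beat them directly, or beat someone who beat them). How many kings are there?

Voss reaches everyone (king).
Orr cannot reach Juma in two steps.
Ito reaches everyone (king).
Xu reaches everyone (king).
Juma reaches everyone (king).
Mori reaches everyone (king).
Tam reaches everyone (king).
Pham reaches everyone (king).
Kings: Voss, Ito, Xu, Juma, Mori, Tam, Pham — 7.

7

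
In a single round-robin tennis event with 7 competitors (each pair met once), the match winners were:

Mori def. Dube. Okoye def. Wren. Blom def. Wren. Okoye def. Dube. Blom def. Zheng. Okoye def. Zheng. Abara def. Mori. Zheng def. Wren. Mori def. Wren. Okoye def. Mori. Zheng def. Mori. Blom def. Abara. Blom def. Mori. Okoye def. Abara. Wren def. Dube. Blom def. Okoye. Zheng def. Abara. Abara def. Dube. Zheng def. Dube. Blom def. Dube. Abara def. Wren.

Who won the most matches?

Win totals: Okoye 5, Wren 1, Abara 3, Blom 6, Mori 2, Zheng 4, Dube 0.
Blom leads with 6 wins (next highest: 5).

Blom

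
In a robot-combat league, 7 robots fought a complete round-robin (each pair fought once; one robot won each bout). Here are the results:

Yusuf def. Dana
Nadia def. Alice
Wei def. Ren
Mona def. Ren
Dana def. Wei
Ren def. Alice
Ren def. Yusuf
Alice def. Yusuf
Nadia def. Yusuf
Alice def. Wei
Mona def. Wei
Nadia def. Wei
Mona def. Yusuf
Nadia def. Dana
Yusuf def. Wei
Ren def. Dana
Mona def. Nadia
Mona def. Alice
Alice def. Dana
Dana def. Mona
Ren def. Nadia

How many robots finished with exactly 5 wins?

Win totals: Mona 5, Dana 2, Ren 4, Yusuf 2, Wei 1, Alice 3, Nadia 4.
Exactly 5: Mona — 1 robot.

1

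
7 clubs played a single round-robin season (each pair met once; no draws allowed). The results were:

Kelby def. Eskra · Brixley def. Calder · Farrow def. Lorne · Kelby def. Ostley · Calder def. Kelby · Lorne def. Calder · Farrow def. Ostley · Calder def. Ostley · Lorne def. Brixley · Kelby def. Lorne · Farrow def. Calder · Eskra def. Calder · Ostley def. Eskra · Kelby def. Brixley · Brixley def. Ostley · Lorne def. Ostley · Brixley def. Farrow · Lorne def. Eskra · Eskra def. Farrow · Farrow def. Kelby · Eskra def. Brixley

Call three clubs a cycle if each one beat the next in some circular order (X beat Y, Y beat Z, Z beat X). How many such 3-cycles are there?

Win totals: Farrow 4, Eskra 3, Kelby 4, Ostley 1, Calder 2, Brixley 3, Lorne 4.
A club with w wins dominates both others in C(w,2) triples; summing gives 6 + 3 + 6 + 0 + 1 + 3 + 6 = 25 transitive triples.
Total triples C(7,3) = 35, so cyclic triples = 35 − 25 = 10.

10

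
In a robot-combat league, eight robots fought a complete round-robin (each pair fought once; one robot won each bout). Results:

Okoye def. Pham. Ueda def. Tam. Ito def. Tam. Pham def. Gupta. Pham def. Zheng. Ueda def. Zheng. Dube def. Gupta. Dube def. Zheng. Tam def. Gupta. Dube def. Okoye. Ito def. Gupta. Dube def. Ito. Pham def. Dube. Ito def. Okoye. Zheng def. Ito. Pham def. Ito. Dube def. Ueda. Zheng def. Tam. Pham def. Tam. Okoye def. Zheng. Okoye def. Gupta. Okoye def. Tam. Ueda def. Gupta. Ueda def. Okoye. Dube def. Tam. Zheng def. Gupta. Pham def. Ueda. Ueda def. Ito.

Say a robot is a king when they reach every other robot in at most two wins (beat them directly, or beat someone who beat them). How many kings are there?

Ito cannot reach Dube, Ueda in two steps.
Okoye reaches everyone (king).
Pham reaches everyone (king).
Dube reaches everyone (king).
Zheng cannot reach Pham, Dube, Ueda in two steps.
Gupta cannot reach Ito, Okoye, Pham, Dube, Zheng, Ueda, Tam in two steps.
Ueda cannot reach Dube in two steps.
Tam cannot reach Ito, Okoye, Pham, Dube, Zheng, Ueda in two steps.
Kings: Okoye, Pham, Dube — 3.

3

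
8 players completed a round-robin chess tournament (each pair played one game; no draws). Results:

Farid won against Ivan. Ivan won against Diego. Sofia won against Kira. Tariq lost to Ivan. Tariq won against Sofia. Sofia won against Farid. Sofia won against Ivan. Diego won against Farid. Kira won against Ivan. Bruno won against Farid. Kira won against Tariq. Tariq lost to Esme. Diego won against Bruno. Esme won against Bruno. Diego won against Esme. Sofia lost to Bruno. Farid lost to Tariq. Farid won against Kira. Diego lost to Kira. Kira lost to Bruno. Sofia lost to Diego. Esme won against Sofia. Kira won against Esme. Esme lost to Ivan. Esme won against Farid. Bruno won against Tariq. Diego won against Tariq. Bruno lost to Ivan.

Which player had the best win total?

Win totals: Bruno 4, Farid 2, Kira 4, Esme 4, Sofia 3, Tariq 2, Ivan 4, Diego 5.
Diego leads with 5 wins (next highest: 4).

Diego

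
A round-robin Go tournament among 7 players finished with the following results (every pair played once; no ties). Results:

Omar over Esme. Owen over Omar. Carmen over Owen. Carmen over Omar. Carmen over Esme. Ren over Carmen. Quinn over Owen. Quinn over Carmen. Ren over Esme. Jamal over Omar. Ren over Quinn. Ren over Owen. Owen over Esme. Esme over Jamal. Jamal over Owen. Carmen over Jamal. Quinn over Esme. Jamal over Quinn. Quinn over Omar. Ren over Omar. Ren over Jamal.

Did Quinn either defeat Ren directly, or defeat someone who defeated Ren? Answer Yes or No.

No

Quinn did not beat Ren directly.
Quinn beat Omar, Owen, Carmen, Esme, but each of them lost to Ren. No two-step path.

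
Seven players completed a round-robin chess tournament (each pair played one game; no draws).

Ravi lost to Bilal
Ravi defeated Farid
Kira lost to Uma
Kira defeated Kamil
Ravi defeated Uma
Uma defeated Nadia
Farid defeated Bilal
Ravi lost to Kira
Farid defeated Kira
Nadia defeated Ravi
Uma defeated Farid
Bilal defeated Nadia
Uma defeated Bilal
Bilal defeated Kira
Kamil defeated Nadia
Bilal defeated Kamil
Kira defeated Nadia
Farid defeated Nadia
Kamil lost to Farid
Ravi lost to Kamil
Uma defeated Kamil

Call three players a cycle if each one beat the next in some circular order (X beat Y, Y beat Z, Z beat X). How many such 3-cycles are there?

8

Win totals: Uma 5, Kamil 2, Ravi 2, Farid 4, Nadia 1, Bilal 4, Kira 3.
A player with w wins dominates both others in C(w,2) triples; summing gives 10 + 1 + 1 + 6 + 0 + 6 + 3 = 27 transitive triples.
Total triples C(7,3) = 35, so cyclic triples = 35 − 27 = 8.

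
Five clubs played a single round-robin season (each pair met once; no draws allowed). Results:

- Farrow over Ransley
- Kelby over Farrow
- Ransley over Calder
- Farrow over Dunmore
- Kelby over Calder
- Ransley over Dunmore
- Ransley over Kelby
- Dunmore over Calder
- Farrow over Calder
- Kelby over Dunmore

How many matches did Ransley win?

3

Ransley's results: beat Calder, Kelby, Dunmore; lost to Farrow.
That is 3 wins.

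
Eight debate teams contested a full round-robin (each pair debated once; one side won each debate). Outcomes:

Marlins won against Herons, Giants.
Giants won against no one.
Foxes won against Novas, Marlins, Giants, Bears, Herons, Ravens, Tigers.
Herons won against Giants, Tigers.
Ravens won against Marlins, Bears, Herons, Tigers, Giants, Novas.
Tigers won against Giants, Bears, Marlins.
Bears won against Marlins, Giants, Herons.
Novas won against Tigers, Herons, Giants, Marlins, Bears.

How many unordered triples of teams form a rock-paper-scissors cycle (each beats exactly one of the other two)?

2

Win totals: Marlins 2, Novas 5, Tigers 3, Foxes 7, Herons 2, Giants 0, Bears 3, Ravens 6.
A team with w wins dominates both others in C(w,2) triples; summing gives 1 + 10 + 3 + 21 + 1 + 0 + 3 + 15 = 54 transitive triples.
Total triples C(8,3) = 56, so cyclic triples = 56 − 54 = 2.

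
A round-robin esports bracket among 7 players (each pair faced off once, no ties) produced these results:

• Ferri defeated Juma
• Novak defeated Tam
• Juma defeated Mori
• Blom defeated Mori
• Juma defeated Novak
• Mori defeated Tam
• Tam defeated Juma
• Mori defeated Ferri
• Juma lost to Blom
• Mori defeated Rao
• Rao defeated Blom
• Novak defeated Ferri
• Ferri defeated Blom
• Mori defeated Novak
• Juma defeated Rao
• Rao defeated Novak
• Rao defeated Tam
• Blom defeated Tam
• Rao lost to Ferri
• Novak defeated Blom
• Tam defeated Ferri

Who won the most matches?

Win totals: Novak 3, Rao 3, Tam 2, Ferri 3, Juma 3, Blom 3, Mori 4.
Mori leads with 4 wins (next highest: 3).

Mori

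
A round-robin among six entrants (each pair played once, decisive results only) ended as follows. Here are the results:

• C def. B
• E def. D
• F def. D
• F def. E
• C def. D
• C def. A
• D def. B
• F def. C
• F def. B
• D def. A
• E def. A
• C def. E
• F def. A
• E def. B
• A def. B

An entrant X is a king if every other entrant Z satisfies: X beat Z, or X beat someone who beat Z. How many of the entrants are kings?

1

A cannot reach C, D, E, F in two steps.
B cannot reach A, C, D, E, F in two steps.
C cannot reach F in two steps.
D cannot reach C, E, F in two steps.
E cannot reach C, F in two steps.
F reaches everyone (king).
Kings: F — 1.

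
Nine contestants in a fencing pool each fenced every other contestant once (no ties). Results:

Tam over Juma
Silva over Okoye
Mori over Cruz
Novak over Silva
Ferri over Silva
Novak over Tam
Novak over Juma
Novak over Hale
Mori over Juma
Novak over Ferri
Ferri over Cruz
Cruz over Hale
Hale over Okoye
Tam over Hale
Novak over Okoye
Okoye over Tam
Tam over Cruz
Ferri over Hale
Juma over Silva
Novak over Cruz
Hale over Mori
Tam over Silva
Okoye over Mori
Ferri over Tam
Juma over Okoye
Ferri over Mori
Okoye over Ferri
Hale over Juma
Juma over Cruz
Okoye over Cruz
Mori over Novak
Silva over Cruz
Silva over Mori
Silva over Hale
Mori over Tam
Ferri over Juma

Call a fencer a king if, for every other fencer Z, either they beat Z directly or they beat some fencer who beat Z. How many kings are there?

6

Hale reaches everyone (king).
Silva reaches everyone (king).
Novak reaches everyone (king).
Cruz cannot reach Silva, Novak, Tam, Ferri in two steps.
Juma cannot reach Novak in two steps.
Mori reaches everyone (king).
Tam cannot reach Novak, Ferri in two steps.
Okoye reaches everyone (king).
Ferri reaches everyone (king).
Kings: Hale, Silva, Novak, Mori, Okoye, Ferri — 6.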